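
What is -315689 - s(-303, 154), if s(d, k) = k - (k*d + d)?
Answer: -362808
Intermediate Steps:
s(d, k) = k - d - d*k (s(d, k) = k - (d*k + d) = k - (d + d*k) = k + (-d - d*k) = k - d - d*k)
-315689 - s(-303, 154) = -315689 - (154 - 1*(-303) - 1*(-303)*154) = -315689 - (154 + 303 + 46662) = -315689 - 1*47119 = -315689 - 47119 = -362808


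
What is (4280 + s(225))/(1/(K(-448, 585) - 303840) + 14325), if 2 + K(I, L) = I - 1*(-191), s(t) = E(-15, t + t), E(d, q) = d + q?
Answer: 1433826785/4356218174 ≈ 0.32914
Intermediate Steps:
s(t) = -15 + 2*t (s(t) = -15 + (t + t) = -15 + 2*t)
K(I, L) = 189 + I (K(I, L) = -2 + (I - 1*(-191)) = -2 + (I + 191) = -2 + (191 + I) = 189 + I)
(4280 + s(225))/(1/(K(-448, 585) - 303840) + 14325) = (4280 + (-15 + 2*225))/(1/((189 - 448) - 303840) + 14325) = (4280 + (-15 + 450))/(1/(-259 - 303840) + 14325) = (4280 + 435)/(1/(-304099) + 14325) = 4715/(-1/304099 + 14325) = 4715/(4356218174/304099) = 4715*(304099/4356218174) = 1433826785/4356218174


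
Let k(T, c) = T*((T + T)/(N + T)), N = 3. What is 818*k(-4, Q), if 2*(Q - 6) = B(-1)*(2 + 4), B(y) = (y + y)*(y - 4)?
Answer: -26176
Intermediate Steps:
B(y) = 2*y*(-4 + y) (B(y) = (2*y)*(-4 + y) = 2*y*(-4 + y))
Q = 36 (Q = 6 + ((2*(-1)*(-4 - 1))*(2 + 4))/2 = 6 + ((2*(-1)*(-5))*6)/2 = 6 + (10*6)/2 = 6 + (½)*60 = 6 + 30 = 36)
k(T, c) = 2*T²/(3 + T) (k(T, c) = T*((T + T)/(3 + T)) = T*((2*T)/(3 + T)) = T*(2*T/(3 + T)) = 2*T²/(3 + T))
818*k(-4, Q) = 818*(2*(-4)²/(3 - 4)) = 818*(2*16/(-1)) = 818*(2*16*(-1)) = 818*(-32) = -26176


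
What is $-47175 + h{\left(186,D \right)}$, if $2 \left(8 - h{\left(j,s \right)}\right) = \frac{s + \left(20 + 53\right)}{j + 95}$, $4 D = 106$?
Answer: $- \frac{53015907}{1124} \approx -47167.0$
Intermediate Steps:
$D = \frac{53}{2}$ ($D = \frac{1}{4} \cdot 106 = \frac{53}{2} \approx 26.5$)
$h{\left(j,s \right)} = 8 - \frac{73 + s}{2 \left(95 + j\right)}$ ($h{\left(j,s \right)} = 8 - \frac{\left(s + \left(20 + 53\right)\right) \frac{1}{j + 95}}{2} = 8 - \frac{\left(s + 73\right) \frac{1}{95 + j}}{2} = 8 - \frac{\left(73 + s\right) \frac{1}{95 + j}}{2} = 8 - \frac{\frac{1}{95 + j} \left(73 + s\right)}{2} = 8 - \frac{73 + s}{2 \left(95 + j\right)}$)
$-47175 + h{\left(186,D \right)} = -47175 + \frac{1447 - \frac{53}{2} + 16 \cdot 186}{2 \left(95 + 186\right)} = -47175 + \frac{1447 - \frac{53}{2} + 2976}{2 \cdot 281} = -47175 + \frac{1}{2} \cdot \frac{1}{281} \cdot \frac{8793}{2} = -47175 + \frac{8793}{1124} = - \frac{53015907}{1124}$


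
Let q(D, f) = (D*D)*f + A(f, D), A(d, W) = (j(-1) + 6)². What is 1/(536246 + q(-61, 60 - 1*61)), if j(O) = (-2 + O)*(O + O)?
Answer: 1/532669 ≈ 1.8773e-6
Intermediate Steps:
j(O) = 2*O*(-2 + O) (j(O) = (-2 + O)*(2*O) = 2*O*(-2 + O))
A(d, W) = 144 (A(d, W) = (2*(-1)*(-2 - 1) + 6)² = (2*(-1)*(-3) + 6)² = (6 + 6)² = 12² = 144)
q(D, f) = 144 + f*D² (q(D, f) = (D*D)*f + 144 = D²*f + 144 = f*D² + 144 = 144 + f*D²)
1/(536246 + q(-61, 60 - 1*61)) = 1/(536246 + (144 + (60 - 1*61)*(-61)²)) = 1/(536246 + (144 + (60 - 61)*3721)) = 1/(536246 + (144 - 1*3721)) = 1/(536246 + (144 - 3721)) = 1/(536246 - 3577) = 1/532669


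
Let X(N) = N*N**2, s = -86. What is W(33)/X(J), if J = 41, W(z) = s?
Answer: -86/68921 ≈ -0.0012478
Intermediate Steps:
W(z) = -86
X(N) = N**3
W(33)/X(J) = -86/(41**3) = -86/68921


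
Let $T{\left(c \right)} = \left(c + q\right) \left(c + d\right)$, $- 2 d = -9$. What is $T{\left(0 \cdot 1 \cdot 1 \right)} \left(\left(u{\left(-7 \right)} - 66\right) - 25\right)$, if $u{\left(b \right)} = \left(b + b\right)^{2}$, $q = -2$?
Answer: $-945$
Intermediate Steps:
$d = \frac{9}{2}$ ($d = \left(- \frac{1}{2}\right) \left(-9\right) = \frac{9}{2} \approx 4.5$)
$u{\left(b \right)} = 4 b^{2}$ ($u{\left(b \right)} = \left(2 b\right)^{2} = 4 b^{2}$)
$T{\left(c \right)} = \left(-2 + c\right) \left(\frac{9}{2} + c\right)$ ($T{\left(c \right)} = \left(c - 2\right) \left(c + \frac{9}{2}\right) = \left(-2 + c\right) \left(\frac{9}{2} + c\right)$)
$T{\left(0 \cdot 1 \cdot 1 \right)} \left(\left(u{\left(-7 \right)} - 66\right) - 25\right) = \left(-9 + \left(0 \cdot 1 \cdot 1\right)^{2} + \frac{5 \cdot 0 \cdot 1 \cdot 1}{2}\right) \left(\left(4 \left(-7\right)^{2} - 66\right) - 25\right) = \left(-9 + \left(0 \cdot 1\right)^{2} + \frac{5 \cdot 0 \cdot 1}{2}\right) \left(\left(4 \cdot 49 - 66\right) - 25\right) = \left(-9 + 0^{2} + \frac{5}{2} \cdot 0\right) \left(\left(196 - 66\right) - 25\right) = \left(-9 + 0 + 0\right) \left(130 - 25\right) = \left(-9\right) 105 = -945$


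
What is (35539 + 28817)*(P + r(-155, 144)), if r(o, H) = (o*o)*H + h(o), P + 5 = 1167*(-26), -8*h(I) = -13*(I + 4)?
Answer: 441354429429/2 ≈ 2.2068e+11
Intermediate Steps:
h(I) = 13/2 + 13*I/8 (h(I) = -(-13)*(I + 4)/8 = -(-13)*(4 + I)/8 = -(-52 - 13*I)/8 = 13/2 + 13*I/8)
P = -30347 (P = -5 + 1167*(-26) = -5 - 30342 = -30347)
r(o, H) = 13/2 + 13*o/8 + H*o² (r(o, H) = (o*o)*H + (13/2 + 13*o/8) = o²*H + (13/2 + 13*o/8) = H*o² + (13/2 + 13*o/8) = 13/2 + 13*o/8 + H*o²)
(35539 + 28817)*(P + r(-155, 144)) = (35539 + 28817)*(-30347 + (13/2 + (13/8)*(-155) + 144*(-155)²)) = 64356*(-30347 + (13/2 - 2015/8 + 144*24025)) = 64356*(-30347 + (13/2 - 2015/8 + 3459600)) = 64356*(-30347 + 27674837/8) = 64356*(27432061/8) = 441354429429/2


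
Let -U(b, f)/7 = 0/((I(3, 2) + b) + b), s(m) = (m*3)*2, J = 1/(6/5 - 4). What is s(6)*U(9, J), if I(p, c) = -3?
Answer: 0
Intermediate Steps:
J = -5/14 (J = 1/(6*(⅕) - 4) = 1/(6/5 - 4) = 1/(-14/5) = -5/14 ≈ -0.35714)
s(m) = 6*m (s(m) = (3*m)*2 = 6*m)
U(b, f) = 0 (U(b, f) = -0/((-3 + b) + b) = -0/(-3 + 2*b) = -7*0 = 0)
s(6)*U(9, J) = (6*6)*0 = 36*0 = 0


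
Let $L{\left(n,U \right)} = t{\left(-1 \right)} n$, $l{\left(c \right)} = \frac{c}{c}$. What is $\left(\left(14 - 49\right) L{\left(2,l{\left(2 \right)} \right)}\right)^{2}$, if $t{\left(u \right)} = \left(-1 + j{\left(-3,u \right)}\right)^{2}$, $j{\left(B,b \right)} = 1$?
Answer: $0$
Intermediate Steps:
$l{\left(c \right)} = 1$
$t{\left(u \right)} = 0$ ($t{\left(u \right)} = \left(-1 + 1\right)^{2} = 0^{2} = 0$)
$L{\left(n,U \right)} = 0$ ($L{\left(n,U \right)} = 0 n = 0$)
$\left(\left(14 - 49\right) L{\left(2,l{\left(2 \right)} \right)}\right)^{2} = \left(\left(14 - 49\right) 0\right)^{2} = \left(\left(-35\right) 0\right)^{2} = 0^{2} = 0$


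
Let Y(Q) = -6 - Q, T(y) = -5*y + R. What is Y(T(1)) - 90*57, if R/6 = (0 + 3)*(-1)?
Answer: -5113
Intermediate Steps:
R = -18 (R = 6*((0 + 3)*(-1)) = 6*(3*(-1)) = 6*(-3) = -18)
T(y) = -18 - 5*y (T(y) = -5*y - 18 = -18 - 5*y)
Y(T(1)) - 90*57 = (-6 - (-18 - 5*1)) - 90*57 = (-6 - (-18 - 5)) - 5130 = (-6 - 1*(-23)) - 5130 = (-6 + 23) - 5130 = 17 - 5130 = -5113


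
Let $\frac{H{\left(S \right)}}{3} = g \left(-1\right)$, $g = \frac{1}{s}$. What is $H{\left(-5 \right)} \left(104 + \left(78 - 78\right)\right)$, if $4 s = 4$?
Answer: $-312$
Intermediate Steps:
$s = 1$ ($s = \frac{1}{4} \cdot 4 = 1$)
$g = 1$ ($g = 1^{-1} = 1$)
$H{\left(S \right)} = -3$ ($H{\left(S \right)} = 3 \cdot 1 \left(-1\right) = 3 \left(-1\right) = -3$)
$H{\left(-5 \right)} \left(104 + \left(78 - 78\right)\right) = - 3 \left(104 + \left(78 - 78\right)\right) = - 3 \left(104 + 0\right) = \left(-3\right) 104 = -312$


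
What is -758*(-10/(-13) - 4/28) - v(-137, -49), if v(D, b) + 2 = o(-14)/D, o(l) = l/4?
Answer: -11789213/24934 ≈ -472.82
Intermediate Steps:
o(l) = l/4 (o(l) = l*(¼) = l/4)
v(D, b) = -2 - 7/(2*D) (v(D, b) = -2 + ((¼)*(-14))/D = -2 - 7/(2*D))
-758*(-10/(-13) - 4/28) - v(-137, -49) = -758*(-10/(-13) - 4/28) - (-2 - 7/2/(-137)) = -758*(-10*(-1/13) - 4*1/28) - (-2 - 7/2*(-1/137)) = -758*(10/13 - ⅐) - (-2 + 7/274) = -758*57/91 - 1*(-541/274) = -43206/91 + 541/274 = -11789213/24934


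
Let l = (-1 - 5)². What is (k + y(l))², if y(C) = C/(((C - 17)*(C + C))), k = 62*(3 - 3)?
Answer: 1/1444 ≈ 0.00069252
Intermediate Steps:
k = 0 (k = 62*0 = 0)
l = 36 (l = (-6)² = 36)
y(C) = 1/(2*(-17 + C)) (y(C) = C/(((-17 + C)*(2*C))) = C/((2*C*(-17 + C))) = C*(1/(2*C*(-17 + C))) = 1/(2*(-17 + C)))
(k + y(l))² = (0 + 1/(2*(-17 + 36)))² = (0 + (½)/19)² = (0 + (½)*(1/19))² = (0 + 1/38)² = (1/38)² = 1/1444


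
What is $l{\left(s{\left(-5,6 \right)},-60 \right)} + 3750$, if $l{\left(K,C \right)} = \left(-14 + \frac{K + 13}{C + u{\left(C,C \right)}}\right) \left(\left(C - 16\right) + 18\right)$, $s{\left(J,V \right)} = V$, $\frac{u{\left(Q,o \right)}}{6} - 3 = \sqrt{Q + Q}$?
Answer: $\frac{2316791}{507} + \frac{1102 i \sqrt{30}}{507} \approx 4569.6 + 11.905 i$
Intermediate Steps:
$u{\left(Q,o \right)} = 18 + 6 \sqrt{2} \sqrt{Q}$ ($u{\left(Q,o \right)} = 18 + 6 \sqrt{Q + Q} = 18 + 6 \sqrt{2 Q} = 18 + 6 \sqrt{2} \sqrt{Q}$)
$l{\left(K,C \right)} = \left(-14 + \frac{13 + K}{18 + C + 6 \sqrt{2} \sqrt{C}}\right) \left(2 + C\right)$ ($l{\left(K,C \right)} = \left(-14 + \frac{K + 13}{C + \left(18 + 6 \sqrt{2} \sqrt{C}\right)}\right) \left(\left(C - 16\right) + 18\right) = \left(-14 + \frac{13 + K}{18 + C + 6 \sqrt{2} \sqrt{C}}\right) \left(\left(-16 + C\right) + 18\right) = \left(-14 + \frac{13 + K}{18 + C + 6 \sqrt{2} \sqrt{C}}\right) \left(2 + C\right)$)
$l{\left(s{\left(-5,6 \right)},-60 \right)} + 3750 = \frac{-478 - -16020 - 14 \left(-60\right)^{2} + 2 \cdot 6 - 360 - 168 \sqrt{2} \sqrt{-60} - 84 \sqrt{2} \left(-60\right)^{\frac{3}{2}}}{18 - 60 + 6 \sqrt{2} \sqrt{-60}} + 3750 = \frac{-478 + 16020 - 50400 + 12 - 360 - 168 \sqrt{2} \cdot 2 i \sqrt{15} - 84 \sqrt{2} \left(- 120 i \sqrt{15}\right)}{18 - 60 + 6 \sqrt{2} \cdot 2 i \sqrt{15}} + 3750 = \frac{-478 + 16020 - 50400 + 12 - 360 - 336 i \sqrt{30} + 10080 i \sqrt{30}}{18 - 60 + 12 i \sqrt{30}} + 3750 = \frac{-35206 + 9744 i \sqrt{30}}{-42 + 12 i \sqrt{30}} + 3750 = 3750 + \frac{-35206 + 9744 i \sqrt{30}}{-42 + 12 i \sqrt{30}}$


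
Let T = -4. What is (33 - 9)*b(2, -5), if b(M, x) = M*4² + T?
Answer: 672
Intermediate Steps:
b(M, x) = -4 + 16*M (b(M, x) = M*4² - 4 = M*16 - 4 = 16*M - 4 = -4 + 16*M)
(33 - 9)*b(2, -5) = (33 - 9)*(-4 + 16*2) = 24*(-4 + 32) = 24*28 = 672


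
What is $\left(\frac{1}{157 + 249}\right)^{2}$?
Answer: $\frac{1}{164836} \approx 6.0666 \cdot 10^{-6}$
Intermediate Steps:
$\left(\frac{1}{157 + 249}\right)^{2} = \left(\frac{1}{406}\right)^{2} = \frac{1}{164836}$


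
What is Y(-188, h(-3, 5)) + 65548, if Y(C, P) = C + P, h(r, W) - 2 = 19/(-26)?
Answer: 1699393/26 ≈ 65361.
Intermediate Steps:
h(r, W) = 33/26 (h(r, W) = 2 + 19/(-26) = 2 + 19*(-1/26) = 2 - 19/26 = 33/26)
Y(-188, h(-3, 5)) + 65548 = (-188 + 33/26) + 65548 = -4855/26 + 65548 = 1699393/26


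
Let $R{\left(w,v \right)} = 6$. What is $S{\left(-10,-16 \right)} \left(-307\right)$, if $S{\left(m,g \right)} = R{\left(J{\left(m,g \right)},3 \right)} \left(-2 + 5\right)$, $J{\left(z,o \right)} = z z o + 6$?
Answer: $-5526$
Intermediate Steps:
$J{\left(z,o \right)} = 6 + o z^{2}$ ($J{\left(z,o \right)} = z^{2} o + 6 = o z^{2} + 6 = 6 + o z^{2}$)
$S{\left(m,g \right)} = 18$ ($S{\left(m,g \right)} = 6 \left(-2 + 5\right) = 6 \cdot 3 = 18$)
$S{\left(-10,-16 \right)} \left(-307\right) = 18 \left(-307\right) = -5526$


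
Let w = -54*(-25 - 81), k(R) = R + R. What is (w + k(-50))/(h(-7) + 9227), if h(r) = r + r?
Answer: 152/249 ≈ 0.61044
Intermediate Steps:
k(R) = 2*R
h(r) = 2*r
w = 5724 (w = -54*(-106) = 5724)
(w + k(-50))/(h(-7) + 9227) = (5724 + 2*(-50))/(2*(-7) + 9227) = (5724 - 100)/(-14 + 9227) = 5624/9213 = 5624*(1/9213) = 152/249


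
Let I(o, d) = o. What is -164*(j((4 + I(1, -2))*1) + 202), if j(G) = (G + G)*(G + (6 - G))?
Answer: -42968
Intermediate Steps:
j(G) = 12*G (j(G) = (2*G)*6 = 12*G)
-164*(j((4 + I(1, -2))*1) + 202) = -164*(12*((4 + 1)*1) + 202) = -164*(12*(5*1) + 202) = -164*(12*5 + 202) = -164*(60 + 202) = -164*262 = -42968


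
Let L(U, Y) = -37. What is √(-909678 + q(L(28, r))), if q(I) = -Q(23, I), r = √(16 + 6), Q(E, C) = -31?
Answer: I*√909647 ≈ 953.75*I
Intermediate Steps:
r = √22 ≈ 4.6904
q(I) = 31 (q(I) = -1*(-31) = 31)
√(-909678 + q(L(28, r))) = √(-909678 + 31) = √(-909647) = I*√909647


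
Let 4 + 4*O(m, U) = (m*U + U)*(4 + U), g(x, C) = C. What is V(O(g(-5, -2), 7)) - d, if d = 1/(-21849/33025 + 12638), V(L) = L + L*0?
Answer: -33805328281/1669392404 ≈ -20.250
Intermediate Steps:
O(m, U) = -1 + (4 + U)*(U + U*m)/4 (O(m, U) = -1 + ((m*U + U)*(4 + U))/4 = -1 + ((U*m + U)*(4 + U))/4 = -1 + ((U + U*m)*(4 + U))/4 = -1 + ((4 + U)*(U + U*m))/4 = -1 + (4 + U)*(U + U*m)/4)
V(L) = L (V(L) = L + 0 = L)
d = 33025/417348101 (d = 1/(-21849*1/33025 + 12638) = 1/(-21849/33025 + 12638) = 1/(417348101/33025) = 33025/417348101 ≈ 7.9131e-5)
V(O(g(-5, -2), 7)) - d = (-1 + 7 + (¼)*7² + 7*(-2) + (¼)*(-2)*7²) - 1*33025/417348101 = (-1 + 7 + (¼)*49 - 14 + (¼)*(-2)*49) - 33025/417348101 = (-1 + 7 + 49/4 - 14 - 49/2) - 33025/417348101 = -81/4 - 33025/417348101 = -33805328281/1669392404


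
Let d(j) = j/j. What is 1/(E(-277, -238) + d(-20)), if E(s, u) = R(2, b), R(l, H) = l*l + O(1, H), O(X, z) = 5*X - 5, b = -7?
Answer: 1/5 ≈ 0.20000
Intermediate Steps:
O(X, z) = -5 + 5*X
R(l, H) = l**2 (R(l, H) = l*l + (-5 + 5*1) = l**2 + (-5 + 5) = l**2 + 0 = l**2)
E(s, u) = 4 (E(s, u) = 2**2 = 4)
d(j) = 1
1/(E(-277, -238) + d(-20)) = 1/(4 + 1) = 1/5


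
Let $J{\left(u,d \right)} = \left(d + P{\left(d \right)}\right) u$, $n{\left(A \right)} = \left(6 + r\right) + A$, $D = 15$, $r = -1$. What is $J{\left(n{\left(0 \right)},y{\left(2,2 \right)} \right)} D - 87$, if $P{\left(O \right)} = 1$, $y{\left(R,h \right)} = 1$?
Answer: $63$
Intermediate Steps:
$n{\left(A \right)} = 5 + A$ ($n{\left(A \right)} = \left(6 - 1\right) + A = 5 + A$)
$J{\left(u,d \right)} = u \left(1 + d\right)$ ($J{\left(u,d \right)} = \left(d + 1\right) u = \left(1 + d\right) u = u \left(1 + d\right)$)
$J{\left(n{\left(0 \right)},y{\left(2,2 \right)} \right)} D - 87 = \left(5 + 0\right) \left(1 + 1\right) 15 - 87 = 5 \cdot 2 \cdot 15 - 87 = 10 \cdot 15 - 87 = 150 - 87 = 63$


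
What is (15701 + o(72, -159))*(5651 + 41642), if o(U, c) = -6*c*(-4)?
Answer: 562077305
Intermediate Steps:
o(U, c) = 24*c
(15701 + o(72, -159))*(5651 + 41642) = (15701 + 24*(-159))*(5651 + 41642) = (15701 - 3816)*47293 = 11885*47293 = 562077305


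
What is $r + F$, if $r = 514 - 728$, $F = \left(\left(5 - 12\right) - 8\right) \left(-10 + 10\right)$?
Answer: $-214$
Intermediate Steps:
$F = 0$ ($F = \left(-7 - 8\right) 0 = \left(-15\right) 0 = 0$)
$r = -214$
$r + F = -214 + 0 = -214$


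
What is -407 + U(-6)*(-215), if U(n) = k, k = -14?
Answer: 2603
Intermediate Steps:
U(n) = -14
-407 + U(-6)*(-215) = -407 - 14*(-215) = -407 + 3010 = 2603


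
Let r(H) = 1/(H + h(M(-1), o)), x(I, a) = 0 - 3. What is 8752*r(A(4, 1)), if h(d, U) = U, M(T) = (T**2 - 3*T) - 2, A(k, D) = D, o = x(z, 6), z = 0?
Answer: -4376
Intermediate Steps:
x(I, a) = -3
o = -3
M(T) = -2 + T**2 - 3*T
r(H) = 1/(-3 + H) (r(H) = 1/(H - 3) = 1/(-3 + H))
8752*r(A(4, 1)) = 8752/(-3 + 1) = 8752/(-2) = 8752*(-1/2) = -4376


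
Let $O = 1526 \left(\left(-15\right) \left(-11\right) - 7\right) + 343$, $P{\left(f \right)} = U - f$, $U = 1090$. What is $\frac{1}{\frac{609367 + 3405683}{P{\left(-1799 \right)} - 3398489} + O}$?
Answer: $\frac{5224}{1261333847} \approx 4.1416 \cdot 10^{-6}$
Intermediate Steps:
$P{\left(f \right)} = 1090 - f$
$O = 241451$ ($O = 1526 \left(165 - 7\right) + 343 = 1526 \cdot 158 + 343 = 241108 + 343 = 241451$)
$\frac{1}{\frac{609367 + 3405683}{P{\left(-1799 \right)} - 3398489} + O} = \frac{1}{\frac{609367 + 3405683}{\left(1090 - -1799\right) - 3398489} + 241451} = \frac{1}{\frac{4015050}{\left(1090 + 1799\right) - 3398489} + 241451} = \frac{1}{\frac{4015050}{2889 - 3398489} + 241451} = \frac{1}{\frac{4015050}{-3395600} + 241451} = \frac{1}{4015050 \left(- \frac{1}{3395600}\right) + 241451} = \frac{1}{- \frac{6177}{5224} + 241451} = \frac{1}{\frac{1261333847}{5224}} = \frac{5224}{1261333847}$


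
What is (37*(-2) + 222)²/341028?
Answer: 5476/85257 ≈ 0.064229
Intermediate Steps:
(37*(-2) + 222)²/341028 = (-74 + 222)²*(1/341028) = 148²*(1/341028) = 21904*(1/341028) = 5476/85257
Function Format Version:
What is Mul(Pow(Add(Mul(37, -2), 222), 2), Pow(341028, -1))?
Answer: Rational(5476, 85257) ≈ 0.064229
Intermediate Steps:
Mul(Pow(Add(Mul(37, -2), 222), 2), Pow(341028, -1)) = Mul(Pow(Add(-74, 222), 2), Rational(1, 341028)) = Mul(Pow(148, 2), Rational(1, 341028)) = Mul(21904, Rational(1, 341028)) = Rational(5476, 85257)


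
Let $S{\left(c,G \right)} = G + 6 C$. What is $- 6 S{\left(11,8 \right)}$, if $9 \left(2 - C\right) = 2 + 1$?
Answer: $-108$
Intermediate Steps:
$C = \frac{5}{3}$ ($C = 2 - \frac{2 + 1}{9} = 2 - \frac{1}{3} = \frac{5}{3} \approx 1.6667$)
$S{\left(c,G \right)} = 10 + G$ ($S{\left(c,G \right)} = G + 6 \cdot \frac{5}{3} = G + 10 = 10 + G$)
$- 6 S{\left(11,8 \right)} = - 6 \left(10 + 8\right) = \left(-6\right) 18 = -108$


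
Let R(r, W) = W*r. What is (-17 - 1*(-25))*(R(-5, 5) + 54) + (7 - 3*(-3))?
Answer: 248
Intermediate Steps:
(-17 - 1*(-25))*(R(-5, 5) + 54) + (7 - 3*(-3)) = (-17 - 1*(-25))*(5*(-5) + 54) + (7 - 3*(-3)) = (-17 + 25)*(-25 + 54) + (7 + 9) = 8*29 + 16 = 232 + 16 = 248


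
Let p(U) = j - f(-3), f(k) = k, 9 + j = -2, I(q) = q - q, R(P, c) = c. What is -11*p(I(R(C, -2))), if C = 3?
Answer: 88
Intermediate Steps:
I(q) = 0
j = -11 (j = -9 - 2 = -11)
p(U) = -8 (p(U) = -11 - 1*(-3) = -11 + 3 = -8)
-11*p(I(R(C, -2))) = -11*(-8) = 88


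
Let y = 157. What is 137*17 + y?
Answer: 2486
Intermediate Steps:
137*17 + y = 137*17 + 157 = 2329 + 157 = 2486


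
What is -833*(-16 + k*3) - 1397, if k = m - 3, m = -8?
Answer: 39420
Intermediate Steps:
k = -11 (k = -8 - 3 = -11)
-833*(-16 + k*3) - 1397 = -833*(-16 - 11*3) - 1397 = -833*(-16 - 33) - 1397 = -833*(-49) - 1397 = 40817 - 1397 = 39420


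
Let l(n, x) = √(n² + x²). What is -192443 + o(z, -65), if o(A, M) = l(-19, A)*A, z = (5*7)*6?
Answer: -192443 + 210*√44461 ≈ -1.4816e+5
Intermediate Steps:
z = 210 (z = 35*6 = 210)
o(A, M) = A*√(361 + A²) (o(A, M) = √((-19)² + A²)*A = √(361 + A²)*A = A*√(361 + A²))
-192443 + o(z, -65) = -192443 + 210*√(361 + 210²) = -192443 + 210*√(361 + 44100) = -192443 + 210*√44461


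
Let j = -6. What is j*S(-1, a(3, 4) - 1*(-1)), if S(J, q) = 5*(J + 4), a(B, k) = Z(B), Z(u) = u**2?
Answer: -90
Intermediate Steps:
a(B, k) = B**2
S(J, q) = 20 + 5*J (S(J, q) = 5*(4 + J) = 20 + 5*J)
j*S(-1, a(3, 4) - 1*(-1)) = -6*(20 + 5*(-1)) = -6*(20 - 5) = -6*15 = -90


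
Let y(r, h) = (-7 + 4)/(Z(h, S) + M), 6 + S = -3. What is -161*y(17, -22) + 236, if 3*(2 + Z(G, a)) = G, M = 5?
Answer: 1619/13 ≈ 124.54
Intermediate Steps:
S = -9 (S = -6 - 3 = -9)
Z(G, a) = -2 + G/3
y(r, h) = -3/(3 + h/3) (y(r, h) = (-7 + 4)/((-2 + h/3) + 5) = -3/(3 + h/3))
-161*y(17, -22) + 236 = -(-1449)/(9 - 22) + 236 = -(-1449)/(-13) + 236 = -(-1449)*(-1)/13 + 236 = -161*9/13 + 236 = -1449/13 + 236 = 1619/13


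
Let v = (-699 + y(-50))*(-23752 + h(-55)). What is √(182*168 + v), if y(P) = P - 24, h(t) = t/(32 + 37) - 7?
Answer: √87587636898/69 ≈ 4289.2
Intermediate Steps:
h(t) = -7 + t/69 (h(t) = t/69 - 7 = -7 + t/69)
y(P) = -24 + P
v = 1267276298/69 (v = (-699 + (-24 - 50))*(-23752 + (-7 + (1/69)*(-55))) = (-699 - 74)*(-23752 + (-7 - 55/69)) = -773*(-23752 - 538/69) = -773*(-1639426/69) = 1267276298/69 ≈ 1.8366e+7)
√(182*168 + v) = √(182*168 + 1267276298/69) = √(30576 + 1267276298/69) = √(1269386042/69) = √87587636898/69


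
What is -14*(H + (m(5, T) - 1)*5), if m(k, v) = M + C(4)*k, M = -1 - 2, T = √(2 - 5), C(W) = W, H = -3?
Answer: -1078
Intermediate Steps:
T = I*√3 (T = √(-3) = I*√3 ≈ 1.732*I)
M = -3
m(k, v) = -3 + 4*k
-14*(H + (m(5, T) - 1)*5) = -14*(-3 + ((-3 + 4*5) - 1)*5) = -14*(-3 + ((-3 + 20) - 1)*5) = -14*(-3 + (17 - 1)*5) = -14*(-3 + 16*5) = -14*(-3 + 80) = -14*77 = -1078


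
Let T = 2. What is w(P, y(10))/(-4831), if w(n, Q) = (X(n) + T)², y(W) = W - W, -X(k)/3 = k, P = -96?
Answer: -84100/4831 ≈ -17.408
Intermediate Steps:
X(k) = -3*k
y(W) = 0
w(n, Q) = (2 - 3*n)² (w(n, Q) = (-3*n + 2)² = (2 - 3*n)²)
w(P, y(10))/(-4831) = (-2 + 3*(-96))²/(-4831) = (-2 - 288)²*(-1/4831) = (-290)²*(-1/4831) = 84100*(-1/4831) = -84100/4831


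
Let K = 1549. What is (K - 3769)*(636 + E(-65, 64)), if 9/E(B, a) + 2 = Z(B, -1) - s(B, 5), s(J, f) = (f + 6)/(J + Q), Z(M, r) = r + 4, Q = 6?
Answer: -10001322/7 ≈ -1.4288e+6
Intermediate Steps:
Z(M, r) = 4 + r
s(J, f) = (6 + f)/(6 + J) (s(J, f) = (f + 6)/(J + 6) = (6 + f)/(6 + J))
E(B, a) = 9/(1 - 11/(6 + B)) (E(B, a) = 9/(-2 + ((4 - 1) - (6 + 5)/(6 + B))) = 9/(-2 + (3 - 11/(6 + B))) = 9/(1 - 11/(6 + B)))
(K - 3769)*(636 + E(-65, 64)) = (1549 - 3769)*(636 + 9*(6 - 65)/(-5 - 65)) = -2220*(636 + 9*(-59)/(-70)) = -2220*(636 + 9*(-1/70)*(-59)) = -2220*(636 + 531/70) = -2220*45051/70 = -10001322/7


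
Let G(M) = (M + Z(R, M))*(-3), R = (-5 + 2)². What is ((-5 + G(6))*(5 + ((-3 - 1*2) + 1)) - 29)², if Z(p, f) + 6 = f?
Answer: 2704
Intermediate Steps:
R = 9 (R = (-3)² = 9)
Z(p, f) = -6 + f
G(M) = 18 - 6*M (G(M) = (M + (-6 + M))*(-3) = (-6 + 2*M)*(-3) = 18 - 6*M)
((-5 + G(6))*(5 + ((-3 - 1*2) + 1)) - 29)² = ((-5 + (18 - 6*6))*(5 + ((-3 - 1*2) + 1)) - 29)² = ((-5 + (18 - 36))*(5 + ((-3 - 2) + 1)) - 29)² = ((-5 - 18)*(5 + (-5 + 1)) - 29)² = (-23*(5 - 4) - 29)² = (-23*1 - 29)² = (-23 - 29)² = (-52)² = 2704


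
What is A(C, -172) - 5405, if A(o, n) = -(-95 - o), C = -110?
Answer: -5420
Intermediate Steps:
A(o, n) = 95 + o
A(C, -172) - 5405 = (95 - 110) - 5405 = -15 - 5405 = -5420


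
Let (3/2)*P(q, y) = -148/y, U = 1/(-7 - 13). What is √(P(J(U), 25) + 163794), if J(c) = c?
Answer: √36852762/15 ≈ 404.71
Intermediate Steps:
U = -1/20 (U = 1/(-20) = -1/20 ≈ -0.050000)
P(q, y) = -296/(3*y) (P(q, y) = 2*(-148/y)/3 = -296/(3*y))
√(P(J(U), 25) + 163794) = √(-296/3/25 + 163794) = √(-296/3*1/25 + 163794) = √(-296/75 + 163794) = √(12284254/75) = √36852762/15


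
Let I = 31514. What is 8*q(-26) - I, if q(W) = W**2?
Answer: -26106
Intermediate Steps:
8*q(-26) - I = 8*(-26)**2 - 1*31514 = 8*676 - 31514 = 5408 - 31514 = -26106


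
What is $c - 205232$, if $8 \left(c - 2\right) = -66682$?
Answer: $- \frac{854261}{4} \approx -2.1357 \cdot 10^{5}$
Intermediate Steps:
$c = - \frac{33333}{4}$ ($c = 2 + \frac{1}{8} \left(-66682\right) = 2 - \frac{33341}{4} = - \frac{33333}{4} \approx -8333.3$)
$c - 205232 = - \frac{33333}{4} - 205232 = - \frac{854261}{4}$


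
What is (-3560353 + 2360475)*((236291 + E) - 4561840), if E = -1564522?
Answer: 7067366611338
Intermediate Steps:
(-3560353 + 2360475)*((236291 + E) - 4561840) = (-3560353 + 2360475)*((236291 - 1564522) - 4561840) = -1199878*(-1328231 - 4561840) = -1199878*(-5890071) = 7067366611338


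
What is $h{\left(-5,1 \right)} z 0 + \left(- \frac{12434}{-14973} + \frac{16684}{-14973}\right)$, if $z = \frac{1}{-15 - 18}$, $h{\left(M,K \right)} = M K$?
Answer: $- \frac{4250}{14973} \approx -0.28384$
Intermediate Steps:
$h{\left(M,K \right)} = K M$
$z = - \frac{1}{33}$ ($z = \frac{1}{-33} = - \frac{1}{33} \approx -0.030303$)
$h{\left(-5,1 \right)} z 0 + \left(- \frac{12434}{-14973} + \frac{16684}{-14973}\right) = 1 \left(-5\right) \left(- \frac{1}{33}\right) 0 + \left(- \frac{12434}{-14973} + \frac{16684}{-14973}\right) = \left(-5\right) \left(- \frac{1}{33}\right) 0 + \left(\left(-12434\right) \left(- \frac{1}{14973}\right) + 16684 \left(- \frac{1}{14973}\right)\right) = \frac{5}{33} \cdot 0 + \left(\frac{12434}{14973} - \frac{16684}{14973}\right) = 0 - \frac{4250}{14973} = - \frac{4250}{14973}$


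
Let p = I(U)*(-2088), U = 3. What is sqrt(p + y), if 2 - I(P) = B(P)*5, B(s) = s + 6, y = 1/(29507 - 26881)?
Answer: sqrt(619139333410)/2626 ≈ 299.64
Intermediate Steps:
y = 1/2626 ≈ 0.00038081
B(s) = 6 + s
I(P) = -28 - 5*P (I(P) = 2 - (6 + P)*5 = 2 - (30 + 5*P) = 2 + (-30 - 5*P) = -28 - 5*P)
p = 89784 (p = (-28 - 5*3)*(-2088) = (-28 - 15)*(-2088) = -43*(-2088) = 89784)
sqrt(p + y) = sqrt(89784 + 1/2626) = sqrt(235772785/2626) = sqrt(619139333410)/2626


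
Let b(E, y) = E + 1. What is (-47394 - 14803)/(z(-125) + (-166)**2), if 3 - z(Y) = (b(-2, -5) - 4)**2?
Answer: -62197/27534 ≈ -2.2589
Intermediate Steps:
b(E, y) = 1 + E
z(Y) = -22 (z(Y) = 3 - ((1 - 2) - 4)**2 = 3 - (-1 - 4)**2 = 3 - 1*(-5)**2 = 3 - 1*25 = 3 - 25 = -22)
(-47394 - 14803)/(z(-125) + (-166)**2) = (-47394 - 14803)/(-22 + (-166)**2) = -62197/(-22 + 27556) = -62197/27534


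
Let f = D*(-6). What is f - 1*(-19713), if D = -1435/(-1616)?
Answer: 15923799/808 ≈ 19708.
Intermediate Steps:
D = 1435/1616 (D = -1435*(-1/1616) = 1435/1616 ≈ 0.88799)
f = -4305/808 (f = (1435/1616)*(-6) = -4305/808 ≈ -5.3280)
f - 1*(-19713) = -4305/808 - 1*(-19713) = -4305/808 + 19713 = 15923799/808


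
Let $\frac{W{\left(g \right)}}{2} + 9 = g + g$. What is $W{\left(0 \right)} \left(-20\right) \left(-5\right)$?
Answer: $-1800$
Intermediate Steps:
$W{\left(g \right)} = -18 + 4 g$ ($W{\left(g \right)} = -18 + 2 \left(g + g\right) = -18 + 2 \cdot 2 g = -18 + 4 g$)
$W{\left(0 \right)} \left(-20\right) \left(-5\right) = \left(-18 + 4 \cdot 0\right) \left(-20\right) \left(-5\right) = \left(-18 + 0\right) \left(-20\right) \left(-5\right) = \left(-18\right) \left(-20\right) \left(-5\right) = 360 \left(-5\right) = -1800$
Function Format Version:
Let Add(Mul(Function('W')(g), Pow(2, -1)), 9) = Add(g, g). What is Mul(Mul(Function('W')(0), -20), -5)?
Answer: -1800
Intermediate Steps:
Function('W')(g) = Add(-18, Mul(4, g)) (Function('W')(g) = Add(-18, Mul(2, Add(g, g))) = Add(-18, Mul(2, Mul(2, g))) = Add(-18, Mul(4, g)))
Mul(Mul(Function('W')(0), -20), -5) = Mul(Mul(Add(-18, Mul(4, 0)), -20), -5) = Mul(Mul(Add(-18, 0), -20), -5) = Mul(Mul(-18, -20), -5) = Mul(360, -5) = -1800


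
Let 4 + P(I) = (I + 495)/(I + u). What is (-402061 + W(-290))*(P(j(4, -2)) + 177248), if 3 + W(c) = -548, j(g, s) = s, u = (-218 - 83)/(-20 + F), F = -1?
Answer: -2640936232284/37 ≈ -7.1377e+10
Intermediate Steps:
u = 43/3 (u = (-218 - 83)/(-20 - 1) = -301/(-21) = -301*(-1/21) = 43/3 ≈ 14.333)
P(I) = -4 + (495 + I)/(43/3 + I) (P(I) = -4 + (I + 495)/(I + 43/3) = -4 + (495 + I)/(43/3 + I))
W(c) = -551 (W(c) = -3 - 548 = -551)
(-402061 + W(-290))*(P(j(4, -2)) + 177248) = (-402061 - 551)*((1313 - 9*(-2))/(43 + 3*(-2)) + 177248) = -402612*((1313 + 18)/(43 - 6) + 177248) = -402612*(1331/37 + 177248) = -402612*6559507/37 = -2640936232284/37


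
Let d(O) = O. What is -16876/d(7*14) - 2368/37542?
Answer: -158447714/919779 ≈ -172.27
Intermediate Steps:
-16876/d(7*14) - 2368/37542 = -16876/(7*14) - 2368/37542 = -16876/98 - 2368*1/37542 = -16876*1/98 - 1184/18771 = -8438/49 - 1184/18771 = -158447714/919779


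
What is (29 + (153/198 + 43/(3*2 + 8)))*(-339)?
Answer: -857331/77 ≈ -11134.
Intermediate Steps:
(29 + (153/198 + 43/(3*2 + 8)))*(-339) = (29 + (153*(1/198) + 43/(6 + 8)))*(-339) = (29 + (17/22 + 43/14))*(-339) = (29 + 296/77)*(-339) = (2529/77)*(-339) = -857331/77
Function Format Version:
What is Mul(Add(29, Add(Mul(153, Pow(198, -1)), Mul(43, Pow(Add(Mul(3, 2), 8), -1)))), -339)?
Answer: Rational(-857331, 77) ≈ -11134.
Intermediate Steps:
Mul(Add(29, Add(Mul(153, Pow(198, -1)), Mul(43, Pow(Add(Mul(3, 2), 8), -1)))), -339) = Mul(Add(29, Add(Mul(153, Rational(1, 198)), Mul(43, Pow(Add(6, 8), -1)))), -339) = Mul(Add(29, Add(Rational(17, 22), Mul(43, Pow(14, -1)))), -339) = Mul(Add(29, Add(Rational(17, 22), Mul(43, Rational(1, 14)))), -339) = Mul(Add(29, Add(Rational(17, 22), Rational(43, 14))), -339) = Mul(Add(29, Rational(296, 77)), -339) = Mul(Rational(2529, 77), -339) = Rational(-857331, 77)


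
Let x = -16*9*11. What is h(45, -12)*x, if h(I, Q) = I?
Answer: -71280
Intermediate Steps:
x = -1584 (x = -144*11 = -1584)
h(45, -12)*x = 45*(-1584) = -71280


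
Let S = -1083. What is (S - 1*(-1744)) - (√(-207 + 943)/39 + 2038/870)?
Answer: 286516/435 - 4*√46/39 ≈ 657.96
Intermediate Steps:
(S - 1*(-1744)) - (√(-207 + 943)/39 + 2038/870) = (-1083 - 1*(-1744)) - (√(-207 + 943)/39 + 2038/870) = (-1083 + 1744) - (√736*(1/39) + 2038*(1/870)) = 661 - ((4*√46)*(1/39) + 1019/435) = 661 - (4*√46/39 + 1019/435) = 661 - (1019/435 + 4*√46/39) = 661 + (-1019/435 - 4*√46/39) = 286516/435 - 4*√46/39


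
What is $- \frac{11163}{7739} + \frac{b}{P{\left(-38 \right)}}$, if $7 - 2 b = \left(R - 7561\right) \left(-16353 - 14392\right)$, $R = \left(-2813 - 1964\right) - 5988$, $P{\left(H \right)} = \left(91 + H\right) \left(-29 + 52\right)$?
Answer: $- \frac{189584093137}{820334} \approx -2.3111 \cdot 10^{5}$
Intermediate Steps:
$P{\left(H \right)} = 2093 + 23 H$ ($P{\left(H \right)} = \left(91 + H\right) 23 = 2093 + 23 H$)
$R = -10765$ ($R = -4777 - 5988 = -10765$)
$b = - \frac{563432863}{2}$ ($b = \frac{7}{2} - \frac{\left(-10765 - 7561\right) \left(-16353 - 14392\right)}{2} = \frac{7}{2} - \frac{\left(-18326\right) \left(-30745\right)}{2} = \frac{7}{2} - 281716435 = - \frac{563432863}{2} \approx -2.8172 \cdot 10^{8}$)
$- \frac{11163}{7739} + \frac{b}{P{\left(-38 \right)}} = - \frac{11163}{7739} - \frac{563432863}{2 \left(2093 + 23 \left(-38\right)\right)} = \left(-11163\right) \frac{1}{7739} - \frac{563432863}{2 \left(2093 - 874\right)} = - \frac{11163}{7739} - \frac{563432863}{2 \cdot 1219} = - \frac{11163}{7739} - \frac{24497081}{106} = - \frac{189584093137}{820334}$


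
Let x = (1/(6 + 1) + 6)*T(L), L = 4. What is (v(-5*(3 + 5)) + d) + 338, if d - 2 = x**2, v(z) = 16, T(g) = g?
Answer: 47028/49 ≈ 959.75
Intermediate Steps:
x = 172/7 (x = (1/(6 + 1) + 6)*4 = (1/7 + 6)*4 = (43/7)*4 = 172/7 ≈ 24.571)
d = 29682/49 (d = 2 + (172/7)**2 = 2 + 29584/49 = 29682/49 ≈ 605.75)
(v(-5*(3 + 5)) + d) + 338 = (16 + 29682/49) + 338 = 30466/49 + 338 = 47028/49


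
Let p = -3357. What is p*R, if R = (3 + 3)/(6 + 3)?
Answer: -2238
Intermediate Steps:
R = ⅔ (R = 6/9 = 6*(⅑) = ⅔ ≈ 0.66667)
p*R = -3357*⅔ = -2238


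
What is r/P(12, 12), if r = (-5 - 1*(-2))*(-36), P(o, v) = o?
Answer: 9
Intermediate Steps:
r = 108 (r = (-5 + 2)*(-36) = -3*(-36) = 108)
r/P(12, 12) = 108/12 = 108*(1/12) = 9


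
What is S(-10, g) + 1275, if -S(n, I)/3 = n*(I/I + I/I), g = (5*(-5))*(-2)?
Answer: 1335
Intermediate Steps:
g = 50 (g = -25*(-2) = 50)
S(n, I) = -6*n (S(n, I) = -3*n*(I/I + I/I) = -3*n*(1 + 1) = -3*n*2 = -6*n)
S(-10, g) + 1275 = -6*(-10) + 1275 = 60 + 1275 = 1335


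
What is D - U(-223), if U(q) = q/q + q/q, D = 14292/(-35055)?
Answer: -9378/3895 ≈ -2.4077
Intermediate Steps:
D = -1588/3895 (D = 14292*(-1/35055) = -1588/3895 ≈ -0.40770)
U(q) = 2 (U(q) = 1 + 1 = 2)
D - U(-223) = -1588/3895 - 1*2 = -1588/3895 - 2 = -9378/3895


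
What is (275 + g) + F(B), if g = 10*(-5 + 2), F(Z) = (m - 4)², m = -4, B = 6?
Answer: 309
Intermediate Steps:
F(Z) = 64 (F(Z) = (-4 - 4)² = (-8)² = 64)
g = -30 (g = 10*(-3) = -30)
(275 + g) + F(B) = (275 - 30) + 64 = 245 + 64 = 309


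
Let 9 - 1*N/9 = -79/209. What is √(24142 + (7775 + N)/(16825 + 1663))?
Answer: √90114222232439042/1931996 ≈ 155.38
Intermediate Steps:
N = 17640/209 (N = 81 - 9*(-79)/209 = 81 - 9*(-79/209) = 81 + 711/209 = 17640/209 ≈ 84.402)
√(24142 + (7775 + N)/(16825 + 1663)) = √(24142 + (7775 + 17640/209)/(16825 + 1663)) = √(24142 + (1642615/209)/18488) = √(24142 + (1642615/209)*(1/18488)) = √(24142 + 1642615/3863992) = √(93286137479/3863992) = √90114222232439042/1931996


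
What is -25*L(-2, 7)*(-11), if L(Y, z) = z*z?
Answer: 13475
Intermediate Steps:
L(Y, z) = z²
-25*L(-2, 7)*(-11) = -25*7²*(-11) = -25*49*(-11) = -1225*(-11) = 13475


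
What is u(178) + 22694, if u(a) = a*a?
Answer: 54378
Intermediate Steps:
u(a) = a**2
u(178) + 22694 = 178**2 + 22694 = 31684 + 22694 = 54378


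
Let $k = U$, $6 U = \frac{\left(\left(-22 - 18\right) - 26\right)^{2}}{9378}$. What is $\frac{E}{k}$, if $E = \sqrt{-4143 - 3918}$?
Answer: $\frac{1563 i \sqrt{8061}}{121} \approx 1159.8 i$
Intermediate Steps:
$U = \frac{121}{1563}$ ($U = \frac{\left(\left(-22 - 18\right) - 26\right)^{2} \cdot \frac{1}{9378}}{6} = \frac{\left(-40 - 26\right)^{2} \cdot \frac{1}{9378}}{6} = \frac{\left(-66\right)^{2} \cdot \frac{1}{9378}}{6} = \frac{4356 \cdot \frac{1}{9378}}{6} = \frac{1}{6} \cdot \frac{242}{521} = \frac{121}{1563} \approx 0.077415$)
$k = \frac{121}{1563} \approx 0.077415$
$E = i \sqrt{8061}$ ($E = \sqrt{-8061} = i \sqrt{8061} \approx 89.783 i$)
$\frac{E}{k} = \frac{i \sqrt{8061}}{\frac{121}{1563}} = i \sqrt{8061} \cdot \frac{1563}{121} = \frac{1563 i \sqrt{8061}}{121}$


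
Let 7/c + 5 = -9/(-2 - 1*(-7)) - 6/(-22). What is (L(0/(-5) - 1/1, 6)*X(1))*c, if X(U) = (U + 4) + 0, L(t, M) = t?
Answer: 1925/359 ≈ 5.3621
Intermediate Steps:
X(U) = 4 + U (X(U) = (4 + U) + 0 = 4 + U)
c = -385/359 (c = 7/(-5 + (-9/(-2 - 1*(-7)) - 6/(-22))) = 7/(-5 + (-9/(-2 + 7) - 6*(-1/22))) = 7/(-5 + (-9/5 + 3/11)) = 7/(-5 - 84/55) = 7/(-359/55) = 7*(-55/359) = -385/359 ≈ -1.0724)
(L(0/(-5) - 1/1, 6)*X(1))*c = ((0/(-5) - 1/1)*(4 + 1))*(-385/359) = ((0*(-1/5) - 1*1)*5)*(-385/359) = ((0 - 1)*5)*(-385/359) = -1*5*(-385/359) = -5*(-385/359) = 1925/359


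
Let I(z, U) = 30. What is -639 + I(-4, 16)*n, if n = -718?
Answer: -22179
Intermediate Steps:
-639 + I(-4, 16)*n = -639 + 30*(-718) = -639 - 21540 = -22179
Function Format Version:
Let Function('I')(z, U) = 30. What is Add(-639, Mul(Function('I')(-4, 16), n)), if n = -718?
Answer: -22179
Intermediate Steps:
Add(-639, Mul(Function('I')(-4, 16), n)) = Add(-639, Mul(30, -718)) = Add(-639, -21540) = -22179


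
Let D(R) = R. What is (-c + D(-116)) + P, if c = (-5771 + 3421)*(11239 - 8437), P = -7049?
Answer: 6577535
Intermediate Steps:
c = -6584700 (c = -2350*2802 = -6584700)
(-c + D(-116)) + P = (-1*(-6584700) - 116) - 7049 = (6584700 - 116) - 7049 = 6584584 - 7049 = 6577535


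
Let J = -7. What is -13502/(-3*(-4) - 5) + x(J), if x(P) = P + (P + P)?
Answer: -13649/7 ≈ -1949.9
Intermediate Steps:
x(P) = 3*P (x(P) = P + 2*P = 3*P)
-13502/(-3*(-4) - 5) + x(J) = -13502/(-3*(-4) - 5) + 3*(-7) = -13502/(12 - 5) - 21 = -13502/7 - 21 = -13649/7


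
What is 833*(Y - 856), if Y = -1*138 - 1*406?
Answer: -1166200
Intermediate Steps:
Y = -544 (Y = -138 - 406 = -544)
833*(Y - 856) = 833*(-544 - 856) = 833*(-1400) = -1166200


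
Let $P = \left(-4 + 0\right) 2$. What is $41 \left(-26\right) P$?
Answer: $8528$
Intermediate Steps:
$P = -8$ ($P = \left(-4\right) 2 = -8$)
$41 \left(-26\right) P = 41 \left(-26\right) \left(-8\right) = \left(-1066\right) \left(-8\right) = 8528$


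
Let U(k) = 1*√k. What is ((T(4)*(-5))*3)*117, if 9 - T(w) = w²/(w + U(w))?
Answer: -11115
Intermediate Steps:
U(k) = √k
T(w) = 9 - w²/(w + √w)
((T(4)*(-5))*3)*117 = ((((-1*4² + 9*4 + 9*√4)/(4 + √4))*(-5))*3)*117 = ((((-1*16 + 36 + 9*2)/(4 + 2))*(-5))*3)*117 = ((((-16 + 36 + 18)/6)*(-5))*3)*117 = ((((⅙)*38)*(-5))*3)*117 = (((19/3)*(-5))*3)*117 = -95/3*3*117 = -95*117 = -11115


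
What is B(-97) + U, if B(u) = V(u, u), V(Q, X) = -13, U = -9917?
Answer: -9930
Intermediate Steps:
B(u) = -13
B(-97) + U = -13 - 9917 = -9930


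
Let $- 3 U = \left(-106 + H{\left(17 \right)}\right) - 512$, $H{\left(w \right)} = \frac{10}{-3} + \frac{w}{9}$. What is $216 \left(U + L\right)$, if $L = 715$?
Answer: $199040$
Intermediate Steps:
$H{\left(w \right)} = - \frac{10}{3} + \frac{w}{9}$ ($H{\left(w \right)} = 10 \left(- \frac{1}{3}\right) + w \frac{1}{9} = - \frac{10}{3} + \frac{w}{9}$)
$U = \frac{5575}{27}$ ($U = - \frac{\left(-106 + \left(- \frac{10}{3} + \frac{1}{9} \cdot 17\right)\right) - 512}{3} = - \frac{\left(-106 + \left(- \frac{10}{3} + \frac{17}{9}\right)\right) - 512}{3} = - \frac{\left(-106 - \frac{13}{9}\right) - 512}{3} = - \frac{- \frac{967}{9} - 512}{3} = \left(- \frac{1}{3}\right) \left(- \frac{5575}{9}\right) = \frac{5575}{27} \approx 206.48$)
$216 \left(U + L\right) = 216 \left(\frac{5575}{27} + 715\right) = 216 \cdot \frac{24880}{27} = 199040$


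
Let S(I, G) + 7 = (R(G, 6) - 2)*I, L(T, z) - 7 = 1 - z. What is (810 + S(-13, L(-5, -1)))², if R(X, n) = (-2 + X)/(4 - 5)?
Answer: 846400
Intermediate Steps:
R(X, n) = 2 - X (R(X, n) = (-2 + X)/(-1) = (-2 + X)*(-1) = 2 - X)
L(T, z) = 8 - z (L(T, z) = 7 + (1 - z) = 8 - z)
S(I, G) = -7 - G*I (S(I, G) = -7 + ((2 - G) - 2)*I = -7 + (-G)*I = -7 - G*I)
(810 + S(-13, L(-5, -1)))² = (810 + (-7 - 1*(8 - 1*(-1))*(-13)))² = (810 + (-7 - 1*(8 + 1)*(-13)))² = (810 + (-7 - 1*9*(-13)))² = (810 + (-7 + 117))² = (810 + 110)² = 920² = 846400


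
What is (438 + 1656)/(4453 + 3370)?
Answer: 2094/7823 ≈ 0.26767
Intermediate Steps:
(438 + 1656)/(4453 + 3370) = 2094/7823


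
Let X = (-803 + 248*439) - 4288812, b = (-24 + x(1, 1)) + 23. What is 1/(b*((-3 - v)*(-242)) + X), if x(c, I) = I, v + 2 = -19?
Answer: -1/4180743 ≈ -2.3919e-7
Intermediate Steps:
v = -21 (v = -2 - 19 = -21)
b = 0 (b = (-24 + 1) + 23 = -23 + 23 = 0)
X = -4180743 (X = (-803 + 108872) - 4288812 = 108069 - 4288812 = -4180743)
1/(b*((-3 - v)*(-242)) + X) = 1/(0*((-3 - 1*(-21))*(-242)) - 4180743) = 1/(0*((-3 + 21)*(-242)) - 4180743) = 1/(0*(18*(-242)) - 4180743) = 1/(0*(-4356) - 4180743) = 1/(0 - 4180743) = 1/(-4180743) = -1/4180743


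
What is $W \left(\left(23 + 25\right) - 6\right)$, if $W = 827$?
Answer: $34734$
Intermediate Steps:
$W \left(\left(23 + 25\right) - 6\right) = 827 \left(\left(23 + 25\right) - 6\right) = 827 \left(48 - 6\right) = 827 \cdot 42 = 34734$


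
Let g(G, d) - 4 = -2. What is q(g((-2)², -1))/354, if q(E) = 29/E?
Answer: 29/708 ≈ 0.040960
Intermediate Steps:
g(G, d) = 2 (g(G, d) = 4 - 2 = 2)
q(g((-2)², -1))/354 = (29/2)/354 = (29*(½))*(1/354) = (29/2)*(1/354) = 29/708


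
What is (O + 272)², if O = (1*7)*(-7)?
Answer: 49729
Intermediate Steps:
O = -49 (O = 7*(-7) = -49)
(O + 272)² = (-49 + 272)² = 223² = 49729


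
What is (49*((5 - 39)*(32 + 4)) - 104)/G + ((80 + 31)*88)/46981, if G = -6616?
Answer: 32809586/3532117 ≈ 9.2889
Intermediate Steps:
(49*((5 - 39)*(32 + 4)) - 104)/G + ((80 + 31)*88)/46981 = (49*((5 - 39)*(32 + 4)) - 104)/(-6616) + ((80 + 31)*88)/46981 = (49*(-34*36) - 104)*(-1/6616) + (111*88)*(1/46981) = (49*(-1224) - 104)*(-1/6616) + 9768*(1/46981) = (-59976 - 104)*(-1/6616) + 888/4271 = -60080*(-1/6616) + 888/4271 = 7510/827 + 888/4271 = 32809586/3532117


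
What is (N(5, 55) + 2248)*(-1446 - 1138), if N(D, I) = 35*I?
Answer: -10783032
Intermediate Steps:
(N(5, 55) + 2248)*(-1446 - 1138) = (35*55 + 2248)*(-1446 - 1138) = (1925 + 2248)*(-2584) = 4173*(-2584) = -10783032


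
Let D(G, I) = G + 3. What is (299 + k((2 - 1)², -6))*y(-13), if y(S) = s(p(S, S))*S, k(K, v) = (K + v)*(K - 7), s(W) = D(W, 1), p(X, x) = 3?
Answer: -25662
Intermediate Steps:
D(G, I) = 3 + G
s(W) = 3 + W
k(K, v) = (-7 + K)*(K + v) (k(K, v) = (K + v)*(-7 + K) = (-7 + K)*(K + v))
y(S) = 6*S (y(S) = (3 + 3)*S = 6*S)
(299 + k((2 - 1)², -6))*y(-13) = (299 + (((2 - 1)²)² - 7*(2 - 1)² - 7*(-6) + (2 - 1)²*(-6)))*(6*(-13)) = (299 + ((1²)² - 7*1² + 42 + 1²*(-6)))*(-78) = (299 + (1² - 7*1 + 42 + 1*(-6)))*(-78) = (299 + (1 - 7 + 42 - 6))*(-78) = (299 + 30)*(-78) = 329*(-78) = -25662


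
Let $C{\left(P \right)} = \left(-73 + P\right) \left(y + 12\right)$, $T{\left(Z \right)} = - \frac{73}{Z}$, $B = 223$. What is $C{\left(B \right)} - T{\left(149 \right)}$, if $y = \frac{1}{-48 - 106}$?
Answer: $\frac{20645846}{11473} \approx 1799.5$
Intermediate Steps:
$y = - \frac{1}{154}$ ($y = \frac{1}{-154} = - \frac{1}{154} \approx -0.0064935$)
$C{\left(P \right)} = - \frac{134831}{154} + \frac{1847 P}{154}$ ($C{\left(P \right)} = \left(-73 + P\right) \left(- \frac{1}{154} + 12\right) = \left(-73 + P\right) \frac{1847}{154} = - \frac{134831}{154} + \frac{1847 P}{154}$)
$C{\left(B \right)} - T{\left(149 \right)} = \left(- \frac{134831}{154} + \frac{1847}{154} \cdot 223\right) - - \frac{73}{149} = \left(- \frac{134831}{154} + \frac{411881}{154}\right) - \left(-73\right) \frac{1}{149} = \frac{138525}{77} - - \frac{73}{149} = \frac{138525}{77} + \frac{73}{149} = \frac{20645846}{11473}$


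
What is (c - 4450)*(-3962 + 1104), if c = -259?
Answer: 13458322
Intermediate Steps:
(c - 4450)*(-3962 + 1104) = (-259 - 4450)*(-3962 + 1104) = -4709*(-2858) = 13458322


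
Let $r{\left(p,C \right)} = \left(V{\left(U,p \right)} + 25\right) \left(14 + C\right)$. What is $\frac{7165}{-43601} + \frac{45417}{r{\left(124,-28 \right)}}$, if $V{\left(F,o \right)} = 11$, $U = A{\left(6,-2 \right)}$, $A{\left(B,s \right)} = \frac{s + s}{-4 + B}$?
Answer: $- \frac{661279259}{7324968} \approx -90.277$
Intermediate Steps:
$A{\left(B,s \right)} = \frac{2 s}{-4 + B}$
$U = -2$ ($U = 2 \left(-2\right) \frac{1}{-4 + 6} = 2 \left(-2\right) \frac{1}{2} = -2$)
$r{\left(p,C \right)} = 504 + 36 C$ ($r{\left(p,C \right)} = \left(11 + 25\right) \left(14 + C\right) = 36 \left(14 + C\right) = 504 + 36 C$)
$\frac{7165}{-43601} + \frac{45417}{r{\left(124,-28 \right)}} = \frac{7165}{-43601} + \frac{45417}{504 + 36 \left(-28\right)} = 7165 \left(- \frac{1}{43601}\right) + \frac{45417}{504 - 1008} = - \frac{7165}{43601} + \frac{45417}{-504} = - \frac{7165}{43601} + 45417 \left(- \frac{1}{504}\right) = - \frac{7165}{43601} - \frac{15139}{168} = - \frac{661279259}{7324968}$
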